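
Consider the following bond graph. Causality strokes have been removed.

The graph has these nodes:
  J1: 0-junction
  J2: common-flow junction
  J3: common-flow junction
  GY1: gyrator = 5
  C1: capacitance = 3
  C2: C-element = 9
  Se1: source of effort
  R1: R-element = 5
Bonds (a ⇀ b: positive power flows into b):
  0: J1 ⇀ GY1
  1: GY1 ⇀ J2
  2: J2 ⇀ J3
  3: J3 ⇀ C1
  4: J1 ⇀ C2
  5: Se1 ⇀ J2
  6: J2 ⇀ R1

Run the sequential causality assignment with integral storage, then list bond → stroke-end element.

β0 →GY1
β1 →GY1
β2 →J2
β3 →J3
β4 →J1
β5 →J2
β6 →J2

b5 stroke at J2  (Se1 (Se) sets effort on bond)
b3 stroke at J3  (C1: C, integral causality)
b2 stroke at J2  (J3: last free bond brings flow in)
b4 stroke at J1  (prefer integral on C2)
b0 stroke at GY1  (common-e at J1 fixed by 4)
b1 stroke at GY1  (GY1 both-in/both-out from 0)
b6 stroke at J2  (1-jn J2 has f-setter on 1)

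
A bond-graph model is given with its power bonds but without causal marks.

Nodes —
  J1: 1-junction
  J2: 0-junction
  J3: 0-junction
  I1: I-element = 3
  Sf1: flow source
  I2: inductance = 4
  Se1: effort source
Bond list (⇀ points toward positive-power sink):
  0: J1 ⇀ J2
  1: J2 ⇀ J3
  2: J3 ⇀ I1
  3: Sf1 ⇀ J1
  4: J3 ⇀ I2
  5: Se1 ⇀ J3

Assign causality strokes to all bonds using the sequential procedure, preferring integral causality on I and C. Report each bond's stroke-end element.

b0 |J1
b1 |J2
b2 |I1
b3 |Sf1
b4 |I2
b5 |J3

#3 →Sf1  (Sf1 fixes flow; stroke at Sf1)
#5 →J3  (source Se1 imposes e)
#0 →J1  (1-jn J1 has f-setter on 3)
#1 →J2  (only one effort-in slot at J2)
#2 →I1  (0-jn J3 has e-setter on 5)
#4 →I2  (0-jn J3 has e-setter on 5)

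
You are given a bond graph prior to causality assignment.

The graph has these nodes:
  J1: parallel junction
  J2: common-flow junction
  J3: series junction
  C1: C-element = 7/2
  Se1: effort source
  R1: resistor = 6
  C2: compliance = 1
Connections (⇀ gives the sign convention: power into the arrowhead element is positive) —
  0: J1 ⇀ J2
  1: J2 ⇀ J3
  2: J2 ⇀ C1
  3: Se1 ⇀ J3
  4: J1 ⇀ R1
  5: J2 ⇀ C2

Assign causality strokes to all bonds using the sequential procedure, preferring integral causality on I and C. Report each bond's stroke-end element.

#3 stroke→J3  (Se1: effort source, stroke at far end)
#1 stroke→J2  (J3: last free bond brings flow in)
#2 stroke→J2  (C1 integral (e out))
#5 stroke→J2  (C2: C, integral causality)
#0 stroke→J1  (J2 needs exactly one f-in)
#4 stroke→R1  (J1 effort already set via bond 0)

#0 →J1
#1 →J2
#2 →J2
#3 →J3
#4 →R1
#5 →J2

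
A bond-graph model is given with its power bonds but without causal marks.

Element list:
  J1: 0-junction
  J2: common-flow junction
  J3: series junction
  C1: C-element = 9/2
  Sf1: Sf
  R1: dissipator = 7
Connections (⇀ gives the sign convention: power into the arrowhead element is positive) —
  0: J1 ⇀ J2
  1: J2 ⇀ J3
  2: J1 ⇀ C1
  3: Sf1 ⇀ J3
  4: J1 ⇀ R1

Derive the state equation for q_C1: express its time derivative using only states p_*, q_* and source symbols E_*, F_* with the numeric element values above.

β3 →Sf1  (source Sf1 imposes f)
β1 →J3  (J3: bond 3 brought flow, rest push out)
β0 →J2  (1-jn J2 has f-setter on 1)
β2 →J1  (prefer integral on C1)
β4 →R1  (0-jn J1 has e-setter on 2)

dq_C1/dt = -F_Sf1 - 2*q_C1/63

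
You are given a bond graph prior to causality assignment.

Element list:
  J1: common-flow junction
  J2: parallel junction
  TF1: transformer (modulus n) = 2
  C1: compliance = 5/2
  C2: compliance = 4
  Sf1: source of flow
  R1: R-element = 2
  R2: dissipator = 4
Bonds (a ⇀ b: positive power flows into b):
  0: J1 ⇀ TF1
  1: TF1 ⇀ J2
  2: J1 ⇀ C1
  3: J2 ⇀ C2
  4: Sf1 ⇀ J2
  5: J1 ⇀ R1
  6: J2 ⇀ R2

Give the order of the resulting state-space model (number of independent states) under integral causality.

β4 stroke→Sf1  (source Sf1 imposes f)
β2 stroke→J1  (prefer integral on C1)
β3 stroke→J2  (C2: C, integral causality)
β1 stroke→TF1  (0-jn J2 has e-setter on 3)
β6 stroke→R2  (J2: bond 3 brought effort, rest push out)
β0 stroke→J1  (TF1 one-in-one-out from 1)
β5 stroke→R1  (J1: last free bond brings flow in)

2  (C1, C2 all integral)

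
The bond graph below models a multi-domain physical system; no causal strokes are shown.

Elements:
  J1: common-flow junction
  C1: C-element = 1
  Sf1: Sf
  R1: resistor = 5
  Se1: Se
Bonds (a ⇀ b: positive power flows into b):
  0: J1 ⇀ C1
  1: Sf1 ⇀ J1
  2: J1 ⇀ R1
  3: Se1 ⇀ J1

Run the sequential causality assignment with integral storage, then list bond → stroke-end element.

b1 →Sf1  (Sf1 fixes flow; stroke at Sf1)
b3 →J1  (source Se1 imposes e)
b0 →J1  (common-f at J1 fixed by 1)
b2 →J1  (J1: bond 1 brought flow, rest push out)

b0 stroke at J1
b1 stroke at Sf1
b2 stroke at J1
b3 stroke at J1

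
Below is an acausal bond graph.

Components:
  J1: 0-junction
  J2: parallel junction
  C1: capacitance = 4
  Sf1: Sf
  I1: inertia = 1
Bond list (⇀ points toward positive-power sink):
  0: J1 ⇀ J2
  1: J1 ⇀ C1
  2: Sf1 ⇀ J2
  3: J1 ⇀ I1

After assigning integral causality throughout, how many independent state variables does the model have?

b2 |Sf1  (source Sf1 imposes f)
b0 |J2  (J2: last free bond brings effort in)
b1 |J1  (prefer integral on C1)
b3 |I1  (common-e at J1 fixed by 1)

2  (C1, I1 all integral)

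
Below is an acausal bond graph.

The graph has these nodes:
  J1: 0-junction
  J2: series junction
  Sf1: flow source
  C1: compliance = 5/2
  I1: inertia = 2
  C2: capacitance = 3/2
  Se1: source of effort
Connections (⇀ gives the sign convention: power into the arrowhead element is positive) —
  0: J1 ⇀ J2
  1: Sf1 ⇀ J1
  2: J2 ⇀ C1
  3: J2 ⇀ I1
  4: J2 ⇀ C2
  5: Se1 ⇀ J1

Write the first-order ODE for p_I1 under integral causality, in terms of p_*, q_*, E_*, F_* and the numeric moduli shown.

dp_I1/dt = E_Se1 - 2*q_C1/5 - 2*q_C2/3

β1 stroke→Sf1  (source Sf1 imposes f)
β5 stroke→J1  (Se1: effort source, stroke at far end)
β0 stroke→J2  (J1 effort already set via bond 5)
β2 stroke→J2  (prefer integral on C1)
β3 stroke→I1  (I1: I, integral causality)
β4 stroke→J2  (1-jn J2 has f-setter on 3)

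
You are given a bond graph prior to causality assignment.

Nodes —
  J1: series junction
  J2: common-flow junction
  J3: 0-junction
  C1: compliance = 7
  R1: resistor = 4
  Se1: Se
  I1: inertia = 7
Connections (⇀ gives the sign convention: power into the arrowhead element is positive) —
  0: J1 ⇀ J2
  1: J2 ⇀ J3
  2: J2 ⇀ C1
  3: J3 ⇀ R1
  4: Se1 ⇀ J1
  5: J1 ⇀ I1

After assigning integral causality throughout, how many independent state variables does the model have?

bond 4 stroke→J1  (Se1: effort source, stroke at far end)
bond 2 stroke→J2  (C1: C, integral causality)
bond 5 stroke→I1  (I1 integral (f out))
bond 0 stroke→J1  (1-jn J1 has f-setter on 5)
bond 1 stroke→J2  (J2: bond 0 brought flow, rest push out)
bond 3 stroke→J3  (J3: last free bond brings effort in)

2  (C1, I1 all integral)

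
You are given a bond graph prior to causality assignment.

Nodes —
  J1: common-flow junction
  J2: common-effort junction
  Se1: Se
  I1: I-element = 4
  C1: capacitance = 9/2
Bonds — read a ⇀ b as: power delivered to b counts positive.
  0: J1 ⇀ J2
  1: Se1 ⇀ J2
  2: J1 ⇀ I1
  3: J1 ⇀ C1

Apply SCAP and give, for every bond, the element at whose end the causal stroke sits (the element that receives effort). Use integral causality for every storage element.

β1 stroke at J2  (Se1: effort source, stroke at far end)
β0 stroke at J1  (0-jn J2 has e-setter on 1)
β2 stroke at I1  (prefer integral on I1)
β3 stroke at J1  (1-jn J1 has f-setter on 2)

bond 0 →J1
bond 1 →J2
bond 2 →I1
bond 3 →J1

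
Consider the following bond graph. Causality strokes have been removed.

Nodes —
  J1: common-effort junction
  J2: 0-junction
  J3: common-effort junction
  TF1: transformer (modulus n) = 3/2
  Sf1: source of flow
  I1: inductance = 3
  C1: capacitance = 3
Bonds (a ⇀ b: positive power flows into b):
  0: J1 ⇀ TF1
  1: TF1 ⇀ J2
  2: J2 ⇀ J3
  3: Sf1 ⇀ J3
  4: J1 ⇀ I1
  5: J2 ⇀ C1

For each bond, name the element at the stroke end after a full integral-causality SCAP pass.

#3 →Sf1  (Sf1 (Sf) sets flow on bond)
#2 →J3  (J3 needs exactly one e-in)
#4 →I1  (I1 outputs flow p/I1)
#0 →J1  (only one effort-in slot at J1)
#1 →TF1  (through TF1, causality passes straight; one stroke at TF1)
#5 →J2  (only one effort-in slot at J2)

bond 0 |J1
bond 1 |TF1
bond 2 |J3
bond 3 |Sf1
bond 4 |I1
bond 5 |J2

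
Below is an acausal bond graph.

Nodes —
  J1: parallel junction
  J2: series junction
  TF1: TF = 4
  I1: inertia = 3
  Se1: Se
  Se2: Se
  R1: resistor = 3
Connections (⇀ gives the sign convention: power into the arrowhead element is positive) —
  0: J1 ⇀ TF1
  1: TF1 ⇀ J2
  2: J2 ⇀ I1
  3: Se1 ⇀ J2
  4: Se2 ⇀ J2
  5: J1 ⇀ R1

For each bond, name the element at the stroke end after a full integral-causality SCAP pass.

b0 →TF1
b1 →J2
b2 →I1
b3 →J2
b4 →J2
b5 →J1

bond 3 stroke→J2  (source Se1 imposes e)
bond 4 stroke→J2  (Se2 fixes effort; stroke away)
bond 2 stroke→I1  (I1 outputs flow p/I1)
bond 1 stroke→J2  (J2 flow already set via bond 2)
bond 0 stroke→TF1  (through TF1, causality passes straight; one stroke at TF1)
bond 5 stroke→J1  (only one effort-in slot at J1)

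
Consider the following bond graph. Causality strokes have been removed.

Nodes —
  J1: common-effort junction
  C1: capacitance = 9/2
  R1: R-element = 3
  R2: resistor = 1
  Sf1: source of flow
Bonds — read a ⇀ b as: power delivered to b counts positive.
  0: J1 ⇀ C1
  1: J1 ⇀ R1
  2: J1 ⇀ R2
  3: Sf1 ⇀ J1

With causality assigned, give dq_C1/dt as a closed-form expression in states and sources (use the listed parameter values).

bond 3 stroke at Sf1  (Sf1 (Sf) sets flow on bond)
bond 0 stroke at J1  (C1 outputs effort q/C1)
bond 1 stroke at R1  (0-jn J1 has e-setter on 0)
bond 2 stroke at R2  (common-e at J1 fixed by 0)

dq_C1/dt = F_Sf1 - 8*q_C1/27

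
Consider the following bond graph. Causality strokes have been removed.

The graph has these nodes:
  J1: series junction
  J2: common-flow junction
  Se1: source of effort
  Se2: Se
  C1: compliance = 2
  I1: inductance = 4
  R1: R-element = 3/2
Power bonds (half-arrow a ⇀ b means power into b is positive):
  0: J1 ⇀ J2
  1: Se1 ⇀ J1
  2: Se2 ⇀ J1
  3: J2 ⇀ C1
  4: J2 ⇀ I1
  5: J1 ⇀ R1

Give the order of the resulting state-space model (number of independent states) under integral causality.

2  (C1, I1 all integral)

β1 |J1  (Se1 (Se) sets effort on bond)
β2 |J1  (Se2 (Se) sets effort on bond)
β3 |J2  (C1 outputs effort q/C1)
β4 |I1  (I1 integral (f out))
β0 |J2  (J2: bond 4 brought flow, rest push out)
β5 |J1  (J1 flow already set via bond 0)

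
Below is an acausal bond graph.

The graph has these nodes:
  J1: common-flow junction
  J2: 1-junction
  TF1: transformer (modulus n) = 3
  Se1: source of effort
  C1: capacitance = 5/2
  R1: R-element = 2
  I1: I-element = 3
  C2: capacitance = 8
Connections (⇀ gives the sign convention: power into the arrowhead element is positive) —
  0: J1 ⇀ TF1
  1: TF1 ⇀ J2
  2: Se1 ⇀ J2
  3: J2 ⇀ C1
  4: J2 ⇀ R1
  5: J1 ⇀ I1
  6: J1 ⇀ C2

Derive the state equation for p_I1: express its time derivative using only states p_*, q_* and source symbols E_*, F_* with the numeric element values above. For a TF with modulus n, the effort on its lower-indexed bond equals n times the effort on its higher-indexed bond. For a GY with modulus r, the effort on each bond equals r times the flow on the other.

dp_I1/dt = 3*E_Se1 - 6*p_I1 - 6*q_C1/5 - q_C2/8

β2 |J2  (source Se1 imposes e)
β3 |J2  (prefer integral on C1)
β5 |I1  (I1 integral (f out))
β0 |J1  (J1 flow already set via bond 5)
β6 |J1  (common-f at J1 fixed by 5)
β1 |TF1  (through TF1, causality passes straight; one stroke at TF1)
β4 |J2  (J2: bond 1 brought flow, rest push out)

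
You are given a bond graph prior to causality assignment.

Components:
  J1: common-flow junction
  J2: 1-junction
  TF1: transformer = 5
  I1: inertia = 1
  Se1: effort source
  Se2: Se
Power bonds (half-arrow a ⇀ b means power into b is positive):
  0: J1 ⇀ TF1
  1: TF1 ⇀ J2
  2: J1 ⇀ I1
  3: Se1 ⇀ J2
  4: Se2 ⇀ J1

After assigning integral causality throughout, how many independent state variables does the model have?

β3 stroke→J2  (source Se1 imposes e)
β4 stroke→J1  (Se2 fixes effort; stroke away)
β1 stroke→TF1  (closing 1-jn rule on J2)
β0 stroke→J1  (TF TF1: opposite of bond 1)
β2 stroke→I1  (J1: last free bond brings flow in)

1  (I1 all integral)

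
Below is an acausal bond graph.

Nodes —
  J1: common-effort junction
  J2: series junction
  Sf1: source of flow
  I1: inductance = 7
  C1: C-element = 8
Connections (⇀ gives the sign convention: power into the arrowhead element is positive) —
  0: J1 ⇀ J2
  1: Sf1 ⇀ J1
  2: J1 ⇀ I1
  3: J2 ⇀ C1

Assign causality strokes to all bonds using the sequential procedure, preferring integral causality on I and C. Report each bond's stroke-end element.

b1 stroke→Sf1  (Sf1 fixes flow; stroke at Sf1)
b2 stroke→I1  (I1: I, integral causality)
b0 stroke→J1  (J1: last free bond brings effort in)
b3 stroke→J2  (J2 flow already set via bond 0)

#0 |J1
#1 |Sf1
#2 |I1
#3 |J2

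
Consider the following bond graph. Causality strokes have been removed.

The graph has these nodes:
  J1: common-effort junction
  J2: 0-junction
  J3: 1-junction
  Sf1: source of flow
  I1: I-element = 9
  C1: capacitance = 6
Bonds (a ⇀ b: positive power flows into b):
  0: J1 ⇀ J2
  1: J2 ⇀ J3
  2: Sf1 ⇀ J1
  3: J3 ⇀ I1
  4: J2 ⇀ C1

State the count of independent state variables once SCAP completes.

#2 stroke at Sf1  (Sf1 fixes flow; stroke at Sf1)
#0 stroke at J1  (only one effort-in slot at J1)
#3 stroke at I1  (I1 integral (f out))
#1 stroke at J3  (J3: bond 3 brought flow, rest push out)
#4 stroke at J2  (J2: last free bond brings effort in)

2  (C1, I1 all integral)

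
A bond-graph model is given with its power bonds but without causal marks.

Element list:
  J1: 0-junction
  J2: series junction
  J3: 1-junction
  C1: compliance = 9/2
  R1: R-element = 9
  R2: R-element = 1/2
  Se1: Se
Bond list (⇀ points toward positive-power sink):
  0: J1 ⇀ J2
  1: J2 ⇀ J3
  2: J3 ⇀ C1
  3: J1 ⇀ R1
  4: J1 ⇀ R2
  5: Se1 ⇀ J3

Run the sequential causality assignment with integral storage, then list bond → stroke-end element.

β0 →J1
β1 →J2
β2 →J3
β3 →R1
β4 →R2
β5 →J3

β5 stroke at J3  (Se1 fixes effort; stroke away)
β2 stroke at J3  (C1 outputs effort q/C1)
β1 stroke at J2  (only one flow-in slot at J3)
β0 stroke at J1  (only one flow-in slot at J2)
β3 stroke at R1  (J1: bond 0 brought effort, rest push out)
β4 stroke at R2  (J1 effort already set via bond 0)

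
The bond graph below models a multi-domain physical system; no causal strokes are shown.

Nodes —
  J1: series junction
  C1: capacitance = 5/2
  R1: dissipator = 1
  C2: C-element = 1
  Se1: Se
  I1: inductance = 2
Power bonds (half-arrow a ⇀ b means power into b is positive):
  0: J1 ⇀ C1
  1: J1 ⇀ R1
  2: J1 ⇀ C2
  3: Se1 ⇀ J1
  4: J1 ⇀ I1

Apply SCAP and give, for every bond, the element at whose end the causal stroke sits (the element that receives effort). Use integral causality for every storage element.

b3 stroke→J1  (Se1 fixes effort; stroke away)
b0 stroke→J1  (C1: C, integral causality)
b2 stroke→J1  (C2: C, integral causality)
b4 stroke→I1  (I1: I, integral causality)
b1 stroke→J1  (common-f at J1 fixed by 4)

β0 |J1
β1 |J1
β2 |J1
β3 |J1
β4 |I1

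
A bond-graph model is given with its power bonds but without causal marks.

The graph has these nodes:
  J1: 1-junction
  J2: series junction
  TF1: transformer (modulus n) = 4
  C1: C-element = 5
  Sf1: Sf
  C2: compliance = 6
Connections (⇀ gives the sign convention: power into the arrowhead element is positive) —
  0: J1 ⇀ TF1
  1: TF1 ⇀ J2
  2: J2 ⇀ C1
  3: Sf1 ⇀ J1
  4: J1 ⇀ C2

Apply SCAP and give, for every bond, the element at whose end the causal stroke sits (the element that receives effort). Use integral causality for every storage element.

β0 stroke at J1
β1 stroke at TF1
β2 stroke at J2
β3 stroke at Sf1
β4 stroke at J1

β3 stroke→Sf1  (source Sf1 imposes f)
β0 stroke→J1  (common-f at J1 fixed by 3)
β4 stroke→J1  (1-jn J1 has f-setter on 3)
β1 stroke→TF1  (TF1: transformer flips bond 0)
β2 stroke→J2  (1-jn J2 has f-setter on 1)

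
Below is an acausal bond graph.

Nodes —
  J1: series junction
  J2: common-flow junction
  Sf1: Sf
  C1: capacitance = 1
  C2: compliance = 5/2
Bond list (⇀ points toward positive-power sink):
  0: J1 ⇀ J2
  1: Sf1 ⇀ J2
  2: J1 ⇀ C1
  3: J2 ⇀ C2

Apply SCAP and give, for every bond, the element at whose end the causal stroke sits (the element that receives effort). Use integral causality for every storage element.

b0 |J2
b1 |Sf1
b2 |J1
b3 |J2

β1 →Sf1  (Sf1: flow source, stroke at near end)
β0 →J2  (1-jn J2 has f-setter on 1)
β3 →J2  (J2 flow already set via bond 1)
β2 →J1  (common-f at J1 fixed by 0)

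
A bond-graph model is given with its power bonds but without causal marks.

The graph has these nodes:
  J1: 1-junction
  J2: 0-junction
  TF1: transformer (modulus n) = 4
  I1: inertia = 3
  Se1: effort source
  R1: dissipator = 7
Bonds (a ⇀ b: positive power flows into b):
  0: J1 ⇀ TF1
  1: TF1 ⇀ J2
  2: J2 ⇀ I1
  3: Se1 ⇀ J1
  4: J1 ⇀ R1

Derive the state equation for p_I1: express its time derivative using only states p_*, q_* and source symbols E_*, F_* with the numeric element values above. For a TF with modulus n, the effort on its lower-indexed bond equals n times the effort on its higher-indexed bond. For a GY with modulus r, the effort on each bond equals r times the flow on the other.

dp_I1/dt = E_Se1/4 - 7*p_I1/48

β3 stroke at J1  (Se1 fixes effort; stroke away)
β2 stroke at I1  (I1 outputs flow p/I1)
β1 stroke at J2  (only one effort-in slot at J2)
β0 stroke at TF1  (TF1: transformer flips bond 1)
β4 stroke at J1  (J1 flow already set via bond 0)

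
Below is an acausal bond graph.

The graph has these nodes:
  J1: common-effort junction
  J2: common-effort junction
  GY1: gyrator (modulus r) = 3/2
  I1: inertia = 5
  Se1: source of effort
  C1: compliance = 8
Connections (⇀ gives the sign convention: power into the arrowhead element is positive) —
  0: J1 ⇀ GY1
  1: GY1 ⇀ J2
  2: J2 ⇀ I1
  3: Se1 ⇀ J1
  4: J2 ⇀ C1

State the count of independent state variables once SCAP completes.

#3 →J1  (Se1: effort source, stroke at far end)
#0 →GY1  (J1 effort already set via bond 3)
#1 →GY1  (GY1: gyrator matches bond 0)
#2 →I1  (prefer integral on I1)
#4 →J2  (J2 needs exactly one e-in)

2  (C1, I1 all integral)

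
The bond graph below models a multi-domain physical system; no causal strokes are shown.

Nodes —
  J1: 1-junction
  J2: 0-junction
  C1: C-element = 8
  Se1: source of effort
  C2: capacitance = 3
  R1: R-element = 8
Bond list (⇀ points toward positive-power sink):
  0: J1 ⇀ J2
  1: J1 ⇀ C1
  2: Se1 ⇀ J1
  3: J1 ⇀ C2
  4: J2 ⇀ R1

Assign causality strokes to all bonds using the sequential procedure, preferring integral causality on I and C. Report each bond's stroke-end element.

bond 0 stroke→J2
bond 1 stroke→J1
bond 2 stroke→J1
bond 3 stroke→J1
bond 4 stroke→R1

bond 2 |J1  (Se1 (Se) sets effort on bond)
bond 1 |J1  (C1 integral (e out))
bond 3 |J1  (C2: C, integral causality)
bond 0 |J2  (closing 1-jn rule on J1)
bond 4 |R1  (0-jn J2 has e-setter on 0)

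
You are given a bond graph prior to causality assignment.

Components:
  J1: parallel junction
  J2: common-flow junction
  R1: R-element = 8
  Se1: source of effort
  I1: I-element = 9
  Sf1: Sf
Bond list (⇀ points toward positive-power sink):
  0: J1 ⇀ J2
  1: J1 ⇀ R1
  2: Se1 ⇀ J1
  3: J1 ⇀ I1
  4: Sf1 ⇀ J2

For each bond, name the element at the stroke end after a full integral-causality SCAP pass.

b0 stroke→J2
b1 stroke→R1
b2 stroke→J1
b3 stroke→I1
b4 stroke→Sf1

bond 2 |J1  (Se1: effort source, stroke at far end)
bond 4 |Sf1  (Sf1 fixes flow; stroke at Sf1)
bond 0 |J2  (J1: bond 2 brought effort, rest push out)
bond 1 |R1  (J1 effort already set via bond 2)
bond 3 |I1  (J1: bond 2 brought effort, rest push out)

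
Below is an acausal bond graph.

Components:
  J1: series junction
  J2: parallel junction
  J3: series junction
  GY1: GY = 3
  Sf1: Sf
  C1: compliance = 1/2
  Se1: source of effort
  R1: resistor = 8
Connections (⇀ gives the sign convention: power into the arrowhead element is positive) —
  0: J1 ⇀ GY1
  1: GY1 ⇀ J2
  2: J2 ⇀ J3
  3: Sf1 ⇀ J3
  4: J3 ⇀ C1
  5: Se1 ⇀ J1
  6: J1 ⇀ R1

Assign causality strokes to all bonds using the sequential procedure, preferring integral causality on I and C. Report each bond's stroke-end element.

#0 stroke at J1
#1 stroke at J2
#2 stroke at J3
#3 stroke at Sf1
#4 stroke at J3
#5 stroke at J1
#6 stroke at R1

β3 |Sf1  (source Sf1 imposes f)
β5 |J1  (Se1 fixes effort; stroke away)
β2 |J3  (J3 flow already set via bond 3)
β4 |J3  (1-jn J3 has f-setter on 3)
β1 |J2  (J2: last free bond brings effort in)
β0 |J1  (GY GY1: same side as bond 1)
β6 |R1  (J1: last free bond brings flow in)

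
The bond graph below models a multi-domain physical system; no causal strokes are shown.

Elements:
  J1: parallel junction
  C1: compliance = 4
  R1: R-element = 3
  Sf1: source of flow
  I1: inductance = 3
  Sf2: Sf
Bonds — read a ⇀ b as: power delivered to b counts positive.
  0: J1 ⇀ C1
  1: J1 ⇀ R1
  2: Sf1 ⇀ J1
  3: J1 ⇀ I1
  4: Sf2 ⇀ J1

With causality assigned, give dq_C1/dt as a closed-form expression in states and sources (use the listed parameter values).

b2 stroke at Sf1  (Sf1 (Sf) sets flow on bond)
b4 stroke at Sf2  (Sf2: flow source, stroke at near end)
b0 stroke at J1  (C1: C, integral causality)
b1 stroke at R1  (J1: bond 0 brought effort, rest push out)
b3 stroke at I1  (J1: bond 0 brought effort, rest push out)

dq_C1/dt = F_Sf1 + F_Sf2 - p_I1/3 - q_C1/12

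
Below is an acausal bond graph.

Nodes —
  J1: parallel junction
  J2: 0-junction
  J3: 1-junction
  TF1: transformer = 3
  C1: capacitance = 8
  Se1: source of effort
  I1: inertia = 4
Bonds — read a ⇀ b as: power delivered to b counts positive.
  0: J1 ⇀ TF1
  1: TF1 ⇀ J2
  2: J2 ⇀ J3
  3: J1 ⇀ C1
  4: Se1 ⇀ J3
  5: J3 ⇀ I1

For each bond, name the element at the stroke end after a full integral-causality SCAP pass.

bond 0 |TF1
bond 1 |J2
bond 2 |J3
bond 3 |J1
bond 4 |J3
bond 5 |I1

#4 |J3  (source Se1 imposes e)
#3 |J1  (prefer integral on C1)
#0 |TF1  (0-jn J1 has e-setter on 3)
#1 |J2  (through TF1, causality passes straight; one stroke at TF1)
#2 |J3  (J2: bond 1 brought effort, rest push out)
#5 |I1  (closing 1-jn rule on J3)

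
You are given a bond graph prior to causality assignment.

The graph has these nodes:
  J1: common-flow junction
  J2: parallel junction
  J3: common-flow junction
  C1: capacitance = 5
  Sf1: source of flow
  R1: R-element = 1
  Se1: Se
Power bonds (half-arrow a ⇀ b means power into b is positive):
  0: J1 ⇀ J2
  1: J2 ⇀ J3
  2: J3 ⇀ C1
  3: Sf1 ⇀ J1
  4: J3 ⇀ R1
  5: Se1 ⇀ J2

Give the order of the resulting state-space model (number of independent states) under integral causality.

#3 stroke→Sf1  (source Sf1 imposes f)
#5 stroke→J2  (source Se1 imposes e)
#0 stroke→J1  (J1: bond 3 brought flow, rest push out)
#1 stroke→J3  (common-e at J2 fixed by 5)
#2 stroke→J3  (C1: C, integral causality)
#4 stroke→R1  (J3: last free bond brings flow in)

1  (C1 all integral)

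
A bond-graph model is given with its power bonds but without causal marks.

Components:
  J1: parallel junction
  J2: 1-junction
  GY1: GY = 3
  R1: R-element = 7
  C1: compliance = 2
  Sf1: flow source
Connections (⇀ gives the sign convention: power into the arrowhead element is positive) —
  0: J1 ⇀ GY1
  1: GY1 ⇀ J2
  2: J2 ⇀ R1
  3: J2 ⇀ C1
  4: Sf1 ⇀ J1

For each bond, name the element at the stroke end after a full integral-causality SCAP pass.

#0 stroke at J1
#1 stroke at J2
#2 stroke at R1
#3 stroke at J2
#4 stroke at Sf1

β4 stroke→Sf1  (Sf1: flow source, stroke at near end)
β0 stroke→J1  (J1: last free bond brings effort in)
β1 stroke→J2  (GY GY1: same side as bond 0)
β3 stroke→J2  (C1: C, integral causality)
β2 stroke→R1  (J2 needs exactly one f-in)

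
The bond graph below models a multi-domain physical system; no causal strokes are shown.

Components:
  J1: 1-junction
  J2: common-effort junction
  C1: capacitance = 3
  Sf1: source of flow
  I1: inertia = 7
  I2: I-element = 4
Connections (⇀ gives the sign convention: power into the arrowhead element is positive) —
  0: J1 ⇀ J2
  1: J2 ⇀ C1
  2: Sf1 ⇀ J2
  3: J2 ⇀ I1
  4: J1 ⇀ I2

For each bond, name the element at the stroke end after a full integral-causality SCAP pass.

β2 →Sf1  (Sf1 (Sf) sets flow on bond)
β1 →J2  (C1: C, integral causality)
β0 →J1  (0-jn J2 has e-setter on 1)
β3 →I1  (common-e at J2 fixed by 1)
β4 →I2  (J1: last free bond brings flow in)

b0 |J1
b1 |J2
b2 |Sf1
b3 |I1
b4 |I2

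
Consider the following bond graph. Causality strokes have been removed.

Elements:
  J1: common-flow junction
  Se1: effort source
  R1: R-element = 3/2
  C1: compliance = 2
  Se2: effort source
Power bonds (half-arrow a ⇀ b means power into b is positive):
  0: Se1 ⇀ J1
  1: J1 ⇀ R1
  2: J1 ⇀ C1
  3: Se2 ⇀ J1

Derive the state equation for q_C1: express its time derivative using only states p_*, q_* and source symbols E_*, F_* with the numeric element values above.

dq_C1/dt = 2*E_Se1/3 + 2*E_Se2/3 - q_C1/3

β0 →J1  (Se1: effort source, stroke at far end)
β3 →J1  (Se2 fixes effort; stroke away)
β2 →J1  (C1 integral (e out))
β1 →R1  (only one flow-in slot at J1)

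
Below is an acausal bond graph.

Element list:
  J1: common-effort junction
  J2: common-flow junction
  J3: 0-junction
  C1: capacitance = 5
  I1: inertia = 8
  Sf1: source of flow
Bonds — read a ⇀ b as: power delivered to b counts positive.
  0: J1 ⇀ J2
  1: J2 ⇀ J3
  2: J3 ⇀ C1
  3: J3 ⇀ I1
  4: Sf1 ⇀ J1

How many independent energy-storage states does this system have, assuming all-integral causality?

b4 |Sf1  (Sf1 (Sf) sets flow on bond)
b0 |J1  (only one effort-in slot at J1)
b1 |J2  (J2 flow already set via bond 0)
b2 |J3  (C1 outputs effort q/C1)
b3 |I1  (common-e at J3 fixed by 2)

2  (C1, I1 all integral)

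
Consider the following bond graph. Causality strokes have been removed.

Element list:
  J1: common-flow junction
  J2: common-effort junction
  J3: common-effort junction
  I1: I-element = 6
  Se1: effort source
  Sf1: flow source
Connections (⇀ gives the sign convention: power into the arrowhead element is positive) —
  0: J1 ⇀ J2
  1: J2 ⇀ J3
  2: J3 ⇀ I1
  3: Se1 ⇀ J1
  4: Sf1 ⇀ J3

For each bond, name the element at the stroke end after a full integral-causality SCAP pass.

β0 →J2
β1 →J3
β2 →I1
β3 →J1
β4 →Sf1

bond 3 stroke→J1  (Se1 fixes effort; stroke away)
bond 4 stroke→Sf1  (Sf1 (Sf) sets flow on bond)
bond 0 stroke→J2  (closing 1-jn rule on J1)
bond 1 stroke→J3  (common-e at J2 fixed by 0)
bond 2 stroke→I1  (J3 effort already set via bond 1)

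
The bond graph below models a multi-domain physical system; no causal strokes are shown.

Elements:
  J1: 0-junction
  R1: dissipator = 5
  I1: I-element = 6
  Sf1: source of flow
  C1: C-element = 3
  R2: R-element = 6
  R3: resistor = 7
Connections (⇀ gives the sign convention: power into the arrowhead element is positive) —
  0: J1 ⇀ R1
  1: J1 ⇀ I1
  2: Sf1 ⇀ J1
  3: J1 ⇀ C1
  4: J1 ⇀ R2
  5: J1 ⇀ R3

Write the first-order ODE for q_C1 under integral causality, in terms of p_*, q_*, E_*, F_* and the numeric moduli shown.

bond 2 stroke at Sf1  (Sf1 fixes flow; stroke at Sf1)
bond 1 stroke at I1  (I1 integral (f out))
bond 3 stroke at J1  (prefer integral on C1)
bond 0 stroke at R1  (0-jn J1 has e-setter on 3)
bond 4 stroke at R2  (0-jn J1 has e-setter on 3)
bond 5 stroke at R3  (J1 effort already set via bond 3)

dq_C1/dt = F_Sf1 - p_I1/6 - 107*q_C1/630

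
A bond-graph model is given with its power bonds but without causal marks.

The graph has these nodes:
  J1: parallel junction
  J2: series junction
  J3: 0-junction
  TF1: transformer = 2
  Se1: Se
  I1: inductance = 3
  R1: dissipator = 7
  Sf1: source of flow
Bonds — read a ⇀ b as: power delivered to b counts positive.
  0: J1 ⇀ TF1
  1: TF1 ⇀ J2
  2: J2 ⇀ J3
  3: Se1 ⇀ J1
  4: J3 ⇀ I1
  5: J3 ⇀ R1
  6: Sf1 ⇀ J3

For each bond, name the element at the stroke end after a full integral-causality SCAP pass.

β0 stroke at TF1
β1 stroke at J2
β2 stroke at J3
β3 stroke at J1
β4 stroke at I1
β5 stroke at R1
β6 stroke at Sf1

b3 |J1  (Se1: effort source, stroke at far end)
b6 |Sf1  (source Sf1 imposes f)
b0 |TF1  (common-e at J1 fixed by 3)
b1 |J2  (TF1: transformer flips bond 0)
b2 |J3  (J2: last free bond brings flow in)
b4 |I1  (J3: bond 2 brought effort, rest push out)
b5 |R1  (0-jn J3 has e-setter on 2)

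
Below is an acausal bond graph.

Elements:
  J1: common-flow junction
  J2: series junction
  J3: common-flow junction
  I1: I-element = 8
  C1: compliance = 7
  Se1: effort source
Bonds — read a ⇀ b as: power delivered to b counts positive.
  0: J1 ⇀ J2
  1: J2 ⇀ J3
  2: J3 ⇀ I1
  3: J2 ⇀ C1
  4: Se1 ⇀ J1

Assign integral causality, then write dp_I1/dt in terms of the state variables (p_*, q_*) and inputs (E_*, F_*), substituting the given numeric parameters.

dp_I1/dt = E_Se1 - q_C1/7

β4 stroke→J1  (Se1: effort source, stroke at far end)
β0 stroke→J2  (J1: last free bond brings flow in)
β2 stroke→I1  (I1 integral (f out))
β1 stroke→J3  (J3: bond 2 brought flow, rest push out)
β3 stroke→J2  (J2 flow already set via bond 1)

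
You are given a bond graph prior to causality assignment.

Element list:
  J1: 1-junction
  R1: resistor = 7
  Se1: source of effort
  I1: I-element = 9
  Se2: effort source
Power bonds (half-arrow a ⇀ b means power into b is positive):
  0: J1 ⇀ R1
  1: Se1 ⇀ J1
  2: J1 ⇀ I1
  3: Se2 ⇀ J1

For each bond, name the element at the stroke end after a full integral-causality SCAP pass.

b1 stroke→J1  (Se1 (Se) sets effort on bond)
b3 stroke→J1  (source Se2 imposes e)
b2 stroke→I1  (I1 integral (f out))
b0 stroke→J1  (J1 flow already set via bond 2)

#0 stroke→J1
#1 stroke→J1
#2 stroke→I1
#3 stroke→J1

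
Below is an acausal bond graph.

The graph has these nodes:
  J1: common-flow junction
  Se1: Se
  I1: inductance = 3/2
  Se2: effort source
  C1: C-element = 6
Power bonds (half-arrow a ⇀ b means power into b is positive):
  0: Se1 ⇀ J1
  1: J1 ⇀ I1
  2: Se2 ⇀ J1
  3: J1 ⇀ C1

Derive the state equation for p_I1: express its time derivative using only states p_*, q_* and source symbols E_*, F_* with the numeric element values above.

b0 →J1  (source Se1 imposes e)
b2 →J1  (source Se2 imposes e)
b1 →I1  (I1: I, integral causality)
b3 →J1  (1-jn J1 has f-setter on 1)

dp_I1/dt = E_Se1 + E_Se2 - q_C1/6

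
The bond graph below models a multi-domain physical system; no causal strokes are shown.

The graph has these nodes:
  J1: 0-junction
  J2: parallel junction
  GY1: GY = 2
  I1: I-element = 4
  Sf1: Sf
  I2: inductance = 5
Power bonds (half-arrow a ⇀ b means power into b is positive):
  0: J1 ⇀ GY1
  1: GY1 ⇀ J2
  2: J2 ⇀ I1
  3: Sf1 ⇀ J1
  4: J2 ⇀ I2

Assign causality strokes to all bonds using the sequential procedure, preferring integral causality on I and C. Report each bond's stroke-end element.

#0 |J1
#1 |J2
#2 |I1
#3 |Sf1
#4 |I2

β3 stroke→Sf1  (Sf1 fixes flow; stroke at Sf1)
β0 stroke→J1  (only one effort-in slot at J1)
β1 stroke→J2  (through GY1, causality inverts; strokes same side of GY1)
β2 stroke→I1  (common-e at J2 fixed by 1)
β4 stroke→I2  (common-e at J2 fixed by 1)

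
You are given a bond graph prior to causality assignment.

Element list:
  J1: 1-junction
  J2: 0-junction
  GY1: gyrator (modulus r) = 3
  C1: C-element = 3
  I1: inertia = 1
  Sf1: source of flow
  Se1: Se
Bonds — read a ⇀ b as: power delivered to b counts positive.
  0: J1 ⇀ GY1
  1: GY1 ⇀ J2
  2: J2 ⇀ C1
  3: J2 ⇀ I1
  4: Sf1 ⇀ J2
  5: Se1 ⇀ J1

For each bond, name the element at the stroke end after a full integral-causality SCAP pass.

b0 →GY1
b1 →GY1
b2 →J2
b3 →I1
b4 →Sf1
b5 →J1

b4 stroke→Sf1  (Sf1 fixes flow; stroke at Sf1)
b5 stroke→J1  (Se1: effort source, stroke at far end)
b0 stroke→GY1  (J1: last free bond brings flow in)
b1 stroke→GY1  (GY1 both-in/both-out from 0)
b2 stroke→J2  (prefer integral on C1)
b3 stroke→I1  (J2: bond 2 brought effort, rest push out)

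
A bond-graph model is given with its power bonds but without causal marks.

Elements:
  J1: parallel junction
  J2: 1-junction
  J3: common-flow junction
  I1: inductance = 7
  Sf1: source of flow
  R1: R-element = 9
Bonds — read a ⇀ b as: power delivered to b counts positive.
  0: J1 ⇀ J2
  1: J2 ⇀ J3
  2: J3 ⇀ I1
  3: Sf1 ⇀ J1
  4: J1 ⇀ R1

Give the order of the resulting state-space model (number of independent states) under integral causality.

b3 stroke→Sf1  (Sf1 fixes flow; stroke at Sf1)
b2 stroke→I1  (I1 integral (f out))
b1 stroke→J3  (J3 flow already set via bond 2)
b0 stroke→J2  (J2: bond 1 brought flow, rest push out)
b4 stroke→J1  (closing 0-jn rule on J1)

1  (I1 all integral)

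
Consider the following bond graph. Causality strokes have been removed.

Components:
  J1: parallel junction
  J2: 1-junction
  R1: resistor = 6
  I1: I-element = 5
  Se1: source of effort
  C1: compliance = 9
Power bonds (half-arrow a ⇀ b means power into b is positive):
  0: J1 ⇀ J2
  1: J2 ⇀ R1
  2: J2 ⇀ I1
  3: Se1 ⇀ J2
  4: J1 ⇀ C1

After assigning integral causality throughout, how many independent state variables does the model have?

bond 3 |J2  (Se1 fixes effort; stroke away)
bond 2 |I1  (I1: I, integral causality)
bond 0 |J2  (1-jn J2 has f-setter on 2)
bond 1 |J2  (J2: bond 2 brought flow, rest push out)
bond 4 |J1  (only one effort-in slot at J1)

2  (C1, I1 all integral)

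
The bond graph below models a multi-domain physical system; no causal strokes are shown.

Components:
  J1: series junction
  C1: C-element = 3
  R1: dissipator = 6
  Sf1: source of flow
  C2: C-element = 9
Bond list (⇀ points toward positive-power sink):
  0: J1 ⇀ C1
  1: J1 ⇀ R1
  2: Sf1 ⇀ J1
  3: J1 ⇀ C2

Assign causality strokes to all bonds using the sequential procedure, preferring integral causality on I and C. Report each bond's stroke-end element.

bond 0 stroke→J1
bond 1 stroke→J1
bond 2 stroke→Sf1
bond 3 stroke→J1

bond 2 stroke→Sf1  (Sf1 fixes flow; stroke at Sf1)
bond 0 stroke→J1  (J1 flow already set via bond 2)
bond 1 stroke→J1  (J1: bond 2 brought flow, rest push out)
bond 3 stroke→J1  (J1: bond 2 brought flow, rest push out)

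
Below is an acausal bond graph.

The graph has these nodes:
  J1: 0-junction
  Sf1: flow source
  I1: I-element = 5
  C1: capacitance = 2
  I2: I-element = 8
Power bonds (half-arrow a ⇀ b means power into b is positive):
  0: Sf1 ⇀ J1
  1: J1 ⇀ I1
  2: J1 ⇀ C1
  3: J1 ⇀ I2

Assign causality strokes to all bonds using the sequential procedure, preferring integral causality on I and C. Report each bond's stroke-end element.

bond 0 |Sf1  (Sf1 fixes flow; stroke at Sf1)
bond 1 |I1  (I1 integral (f out))
bond 2 |J1  (C1 integral (e out))
bond 3 |I2  (common-e at J1 fixed by 2)

bond 0 |Sf1
bond 1 |I1
bond 2 |J1
bond 3 |I2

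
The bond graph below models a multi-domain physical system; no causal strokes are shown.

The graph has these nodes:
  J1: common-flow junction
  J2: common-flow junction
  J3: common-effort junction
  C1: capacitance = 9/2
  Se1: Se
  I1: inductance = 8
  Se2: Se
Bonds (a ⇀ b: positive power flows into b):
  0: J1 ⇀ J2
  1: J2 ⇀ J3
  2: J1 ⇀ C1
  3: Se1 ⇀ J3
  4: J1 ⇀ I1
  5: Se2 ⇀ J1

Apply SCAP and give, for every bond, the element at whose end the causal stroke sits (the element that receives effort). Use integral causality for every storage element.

#0 stroke→J1
#1 stroke→J2
#2 stroke→J1
#3 stroke→J3
#4 stroke→I1
#5 stroke→J1

β3 stroke→J3  (source Se1 imposes e)
β5 stroke→J1  (Se2: effort source, stroke at far end)
β1 stroke→J2  (0-jn J3 has e-setter on 3)
β0 stroke→J1  (only one flow-in slot at J2)
β2 stroke→J1  (prefer integral on C1)
β4 stroke→I1  (J1: last free bond brings flow in)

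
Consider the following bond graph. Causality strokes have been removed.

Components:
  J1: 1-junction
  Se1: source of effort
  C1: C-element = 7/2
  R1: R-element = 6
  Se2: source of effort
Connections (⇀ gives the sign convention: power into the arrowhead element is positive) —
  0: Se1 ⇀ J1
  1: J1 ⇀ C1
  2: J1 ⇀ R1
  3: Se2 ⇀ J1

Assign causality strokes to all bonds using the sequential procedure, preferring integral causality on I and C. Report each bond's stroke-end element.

bond 0 →J1  (Se1 fixes effort; stroke away)
bond 3 →J1  (Se2 fixes effort; stroke away)
bond 1 →J1  (C1 outputs effort q/C1)
bond 2 →R1  (J1: last free bond brings flow in)

bond 0 stroke at J1
bond 1 stroke at J1
bond 2 stroke at R1
bond 3 stroke at J1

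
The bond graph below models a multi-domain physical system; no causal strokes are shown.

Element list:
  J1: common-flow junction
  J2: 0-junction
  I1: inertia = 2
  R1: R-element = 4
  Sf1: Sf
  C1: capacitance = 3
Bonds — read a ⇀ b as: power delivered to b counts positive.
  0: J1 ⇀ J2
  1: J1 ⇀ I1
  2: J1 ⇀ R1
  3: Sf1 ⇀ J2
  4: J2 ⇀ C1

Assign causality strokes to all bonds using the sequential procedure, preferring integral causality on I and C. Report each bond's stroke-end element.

β0 stroke at J1
β1 stroke at I1
β2 stroke at J1
β3 stroke at Sf1
β4 stroke at J2

β3 →Sf1  (Sf1 fixes flow; stroke at Sf1)
β1 →I1  (prefer integral on I1)
β0 →J1  (J1 flow already set via bond 1)
β2 →J1  (J1 flow already set via bond 1)
β4 →J2  (closing 0-jn rule on J2)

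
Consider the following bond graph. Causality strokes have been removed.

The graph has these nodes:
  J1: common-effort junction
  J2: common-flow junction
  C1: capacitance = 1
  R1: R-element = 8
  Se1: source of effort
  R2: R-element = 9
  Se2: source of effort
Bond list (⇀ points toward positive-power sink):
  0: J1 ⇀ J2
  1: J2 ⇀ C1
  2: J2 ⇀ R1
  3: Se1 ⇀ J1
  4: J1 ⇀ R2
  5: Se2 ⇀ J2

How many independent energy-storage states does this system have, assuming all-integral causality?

1  (C1 all integral)

b3 |J1  (Se1 fixes effort; stroke away)
b5 |J2  (Se2: effort source, stroke at far end)
b0 |J2  (J1 effort already set via bond 3)
b4 |R2  (0-jn J1 has e-setter on 3)
b1 |J2  (C1 outputs effort q/C1)
b2 |R1  (J2: last free bond brings flow in)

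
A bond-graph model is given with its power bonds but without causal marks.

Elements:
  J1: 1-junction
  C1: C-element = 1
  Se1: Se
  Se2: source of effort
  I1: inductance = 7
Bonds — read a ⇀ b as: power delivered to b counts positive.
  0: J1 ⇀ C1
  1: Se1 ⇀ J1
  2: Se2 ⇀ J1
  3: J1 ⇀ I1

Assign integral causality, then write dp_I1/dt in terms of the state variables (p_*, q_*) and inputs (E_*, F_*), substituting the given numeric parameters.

dp_I1/dt = E_Se1 + E_Se2 - q_C1

#1 stroke at J1  (source Se1 imposes e)
#2 stroke at J1  (Se2 (Se) sets effort on bond)
#0 stroke at J1  (C1: C, integral causality)
#3 stroke at I1  (J1 needs exactly one f-in)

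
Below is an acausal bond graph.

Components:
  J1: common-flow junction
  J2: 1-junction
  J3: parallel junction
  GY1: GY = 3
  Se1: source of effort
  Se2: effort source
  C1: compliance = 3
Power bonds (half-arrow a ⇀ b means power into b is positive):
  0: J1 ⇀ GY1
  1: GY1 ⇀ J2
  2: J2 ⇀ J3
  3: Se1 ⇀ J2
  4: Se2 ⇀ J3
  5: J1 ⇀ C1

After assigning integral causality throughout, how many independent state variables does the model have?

1  (C1 all integral)

bond 3 |J2  (Se1: effort source, stroke at far end)
bond 4 |J3  (Se2: effort source, stroke at far end)
bond 2 |J2  (0-jn J3 has e-setter on 4)
bond 1 |GY1  (J2 needs exactly one f-in)
bond 0 |GY1  (through GY1, causality inverts; strokes same side of GY1)
bond 5 |J1  (J1: bond 0 brought flow, rest push out)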